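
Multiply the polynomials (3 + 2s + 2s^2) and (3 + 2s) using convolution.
Ascending coefficients: a = [3, 2, 2], b = [3, 2]. c[0] = 3×3 = 9; c[1] = 3×2 + 2×3 = 12; c[2] = 2×2 + 2×3 = 10; c[3] = 2×2 = 4. Result coefficients: [9, 12, 10, 4] → 9 + 12s + 10s^2 + 4s^3

9 + 12s + 10s^2 + 4s^3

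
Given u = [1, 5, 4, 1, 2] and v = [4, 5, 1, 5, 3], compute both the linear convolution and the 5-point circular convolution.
Linear: y_lin[0] = 1×4 = 4; y_lin[1] = 1×5 + 5×4 = 25; y_lin[2] = 1×1 + 5×5 + 4×4 = 42; y_lin[3] = 1×5 + 5×1 + 4×5 + 1×4 = 34; y_lin[4] = 1×3 + 5×5 + 4×1 + 1×5 + 2×4 = 45; y_lin[5] = 5×3 + 4×5 + 1×1 + 2×5 = 46; y_lin[6] = 4×3 + 1×5 + 2×1 = 19; y_lin[7] = 1×3 + 2×5 = 13; y_lin[8] = 2×3 = 6 → [4, 25, 42, 34, 45, 46, 19, 13, 6]. Circular (length 5): y[0] = 1×4 + 5×3 + 4×5 + 1×1 + 2×5 = 50; y[1] = 1×5 + 5×4 + 4×3 + 1×5 + 2×1 = 44; y[2] = 1×1 + 5×5 + 4×4 + 1×3 + 2×5 = 55; y[3] = 1×5 + 5×1 + 4×5 + 1×4 + 2×3 = 40; y[4] = 1×3 + 5×5 + 4×1 + 1×5 + 2×4 = 45 → [50, 44, 55, 40, 45]

Linear: [4, 25, 42, 34, 45, 46, 19, 13, 6], Circular: [50, 44, 55, 40, 45]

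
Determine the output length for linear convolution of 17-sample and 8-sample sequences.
Linear/full convolution length: m + n - 1 = 17 + 8 - 1 = 24

24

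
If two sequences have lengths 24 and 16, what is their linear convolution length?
Linear/full convolution length: m + n - 1 = 24 + 16 - 1 = 39

39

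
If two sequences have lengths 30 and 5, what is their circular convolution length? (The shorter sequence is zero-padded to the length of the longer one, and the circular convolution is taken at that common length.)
Circular convolution (zero-padding the shorter input) has length max(m, n) = max(30, 5) = 30

30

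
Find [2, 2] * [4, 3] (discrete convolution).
y[0] = 2×4 = 8; y[1] = 2×3 + 2×4 = 14; y[2] = 2×3 = 6

[8, 14, 6]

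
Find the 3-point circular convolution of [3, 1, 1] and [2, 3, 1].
Use y[k] = Σ_j a[j]·b[(k-j) mod 3]. y[0] = 3×2 + 1×1 + 1×3 = 10; y[1] = 3×3 + 1×2 + 1×1 = 12; y[2] = 3×1 + 1×3 + 1×2 = 8. Result: [10, 12, 8]

[10, 12, 8]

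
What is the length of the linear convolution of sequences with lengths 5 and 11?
Linear/full convolution length: m + n - 1 = 5 + 11 - 1 = 15

15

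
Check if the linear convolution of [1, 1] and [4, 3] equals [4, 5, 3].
Recompute linear convolution of [1, 1] and [4, 3]: y[0] = 1×4 = 4; y[1] = 1×3 + 1×4 = 7; y[2] = 1×3 = 3 → [4, 7, 3]. Compare to given [4, 5, 3]: they differ at index 1: given 5, correct 7, so answer: No

No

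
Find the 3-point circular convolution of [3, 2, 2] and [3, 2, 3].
Use y[k] = Σ_j x[j]·h[(k-j) mod 3]. y[0] = 3×3 + 2×3 + 2×2 = 19; y[1] = 3×2 + 2×3 + 2×3 = 18; y[2] = 3×3 + 2×2 + 2×3 = 19. Result: [19, 18, 19]

[19, 18, 19]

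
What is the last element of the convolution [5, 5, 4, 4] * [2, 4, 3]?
Use y[k] = Σ_i a[i]·b[k-i] at k=5. y[5] = 4×3 = 12

12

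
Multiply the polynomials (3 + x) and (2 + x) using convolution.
Ascending coefficients: a = [3, 1], b = [2, 1]. c[0] = 3×2 = 6; c[1] = 3×1 + 1×2 = 5; c[2] = 1×1 = 1. Result coefficients: [6, 5, 1] → 6 + 5x + x^2

6 + 5x + x^2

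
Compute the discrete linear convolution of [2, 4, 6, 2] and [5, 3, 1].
y[0] = 2×5 = 10; y[1] = 2×3 + 4×5 = 26; y[2] = 2×1 + 4×3 + 6×5 = 44; y[3] = 4×1 + 6×3 + 2×5 = 32; y[4] = 6×1 + 2×3 = 12; y[5] = 2×1 = 2

[10, 26, 44, 32, 12, 2]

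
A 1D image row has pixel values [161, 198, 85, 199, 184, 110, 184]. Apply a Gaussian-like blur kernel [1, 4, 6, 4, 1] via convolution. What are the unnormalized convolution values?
Convolve image row [161, 198, 85, 199, 184, 110, 184] with kernel [1, 4, 6, 4, 1]: y[0] = 161×1 = 161; y[1] = 161×4 + 198×1 = 842; y[2] = 161×6 + 198×4 + 85×1 = 1843; y[3] = 161×4 + 198×6 + 85×4 + 199×1 = 2371; y[4] = 161×1 + 198×4 + 85×6 + 199×4 + 184×1 = 2443; y[5] = 198×1 + 85×4 + 199×6 + 184×4 + 110×1 = 2578; y[6] = 85×1 + 199×4 + 184×6 + 110×4 + 184×1 = 2609; y[7] = 199×1 + 184×4 + 110×6 + 184×4 = 2331; y[8] = 184×1 + 110×4 + 184×6 = 1728; y[9] = 110×1 + 184×4 = 846; y[10] = 184×1 = 184 → [161, 842, 1843, 2371, 2443, 2578, 2609, 2331, 1728, 846, 184]. Normalization factor = sum(kernel) = 16.

[161, 842, 1843, 2371, 2443, 2578, 2609, 2331, 1728, 846, 184]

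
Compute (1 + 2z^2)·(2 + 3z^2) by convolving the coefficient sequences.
Ascending coefficients: a = [1, 0, 2], b = [2, 0, 3]. c[0] = 1×2 = 2; c[1] = 1×0 + 0×2 = 0; c[2] = 1×3 + 0×0 + 2×2 = 7; c[3] = 0×3 + 2×0 = 0; c[4] = 2×3 = 6. Result coefficients: [2, 0, 7, 0, 6] → 2 + 7z^2 + 6z^4

2 + 7z^2 + 6z^4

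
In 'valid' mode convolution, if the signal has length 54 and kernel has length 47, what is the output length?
'Valid' mode counts only positions where the kernel fully overlaps the signal: m - n + 1 = 54 - 47 + 1 = 8

8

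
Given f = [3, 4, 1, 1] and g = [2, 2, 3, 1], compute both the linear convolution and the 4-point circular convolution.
Linear: y_lin[0] = 3×2 = 6; y_lin[1] = 3×2 + 4×2 = 14; y_lin[2] = 3×3 + 4×2 + 1×2 = 19; y_lin[3] = 3×1 + 4×3 + 1×2 + 1×2 = 19; y_lin[4] = 4×1 + 1×3 + 1×2 = 9; y_lin[5] = 1×1 + 1×3 = 4; y_lin[6] = 1×1 = 1 → [6, 14, 19, 19, 9, 4, 1]. Circular (length 4): y[0] = 3×2 + 4×1 + 1×3 + 1×2 = 15; y[1] = 3×2 + 4×2 + 1×1 + 1×3 = 18; y[2] = 3×3 + 4×2 + 1×2 + 1×1 = 20; y[3] = 3×1 + 4×3 + 1×2 + 1×2 = 19 → [15, 18, 20, 19]

Linear: [6, 14, 19, 19, 9, 4, 1], Circular: [15, 18, 20, 19]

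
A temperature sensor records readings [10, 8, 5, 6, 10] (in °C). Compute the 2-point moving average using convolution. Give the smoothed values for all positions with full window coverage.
2-point moving average kernel = [1, 1]. Apply in 'valid' mode (full window coverage): avg[0] = (10 + 8) / 2 = 9.0; avg[1] = (8 + 5) / 2 = 6.5; avg[2] = (5 + 6) / 2 = 5.5; avg[3] = (6 + 10) / 2 = 8.0. Smoothed values: [9.0, 6.5, 5.5, 8.0]

[9.0, 6.5, 5.5, 8.0]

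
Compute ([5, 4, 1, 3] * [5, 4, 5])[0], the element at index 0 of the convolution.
Use y[k] = Σ_i a[i]·b[k-i] at k=0. y[0] = 5×5 = 25

25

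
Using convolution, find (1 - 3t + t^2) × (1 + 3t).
Ascending coefficients: a = [1, -3, 1], b = [1, 3]. c[0] = 1×1 = 1; c[1] = 1×3 + -3×1 = 0; c[2] = -3×3 + 1×1 = -8; c[3] = 1×3 = 3. Result coefficients: [1, 0, -8, 3] → 1 - 8t^2 + 3t^3

1 - 8t^2 + 3t^3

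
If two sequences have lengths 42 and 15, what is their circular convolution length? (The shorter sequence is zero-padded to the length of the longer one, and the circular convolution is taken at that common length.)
Circular convolution (zero-padding the shorter input) has length max(m, n) = max(42, 15) = 42

42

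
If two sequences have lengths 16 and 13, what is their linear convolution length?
Linear/full convolution length: m + n - 1 = 16 + 13 - 1 = 28

28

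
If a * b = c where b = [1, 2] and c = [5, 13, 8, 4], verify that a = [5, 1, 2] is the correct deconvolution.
Forward-compute [5, 1, 2] * [1, 2]: c[0] = 5×1 = 5; c[1] = 5×2 + 1×1 = 11; c[2] = 1×2 + 2×1 = 4; c[3] = 2×2 = 4 → [5, 11, 4, 4]. Does not match given c = [5, 13, 8, 4].

Not verified. [5, 1, 2] * [1, 2] = [5, 11, 4, 4], which differs from [5, 13, 8, 4] at index 1.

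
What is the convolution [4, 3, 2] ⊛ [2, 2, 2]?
y[0] = 4×2 = 8; y[1] = 4×2 + 3×2 = 14; y[2] = 4×2 + 3×2 + 2×2 = 18; y[3] = 3×2 + 2×2 = 10; y[4] = 2×2 = 4

[8, 14, 18, 10, 4]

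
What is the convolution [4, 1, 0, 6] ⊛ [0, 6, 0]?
y[0] = 4×0 = 0; y[1] = 4×6 + 1×0 = 24; y[2] = 4×0 + 1×6 + 0×0 = 6; y[3] = 1×0 + 0×6 + 6×0 = 0; y[4] = 0×0 + 6×6 = 36; y[5] = 6×0 = 0

[0, 24, 6, 0, 36, 0]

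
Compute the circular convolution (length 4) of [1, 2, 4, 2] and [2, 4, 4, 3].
Use y[k] = Σ_j f[j]·g[(k-j) mod 4]. y[0] = 1×2 + 2×3 + 4×4 + 2×4 = 32; y[1] = 1×4 + 2×2 + 4×3 + 2×4 = 28; y[2] = 1×4 + 2×4 + 4×2 + 2×3 = 26; y[3] = 1×3 + 2×4 + 4×4 + 2×2 = 31. Result: [32, 28, 26, 31]

[32, 28, 26, 31]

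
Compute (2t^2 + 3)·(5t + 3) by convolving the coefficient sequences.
Ascending coefficients: a = [3, 0, 2], b = [3, 5]. c[0] = 3×3 = 9; c[1] = 3×5 + 0×3 = 15; c[2] = 0×5 + 2×3 = 6; c[3] = 2×5 = 10. Result coefficients: [9, 15, 6, 10] → 10t^3 + 6t^2 + 15t + 9

10t^3 + 6t^2 + 15t + 9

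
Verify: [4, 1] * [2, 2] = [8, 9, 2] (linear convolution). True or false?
Recompute linear convolution of [4, 1] and [2, 2]: y[0] = 4×2 = 8; y[1] = 4×2 + 1×2 = 10; y[2] = 1×2 = 2 → [8, 10, 2]. Compare to given [8, 9, 2]: they differ at index 1: given 9, correct 10, so answer: No

No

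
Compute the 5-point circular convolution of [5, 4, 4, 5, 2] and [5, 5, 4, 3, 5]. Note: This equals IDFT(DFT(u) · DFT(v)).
Either evaluate y[k] = Σ_j u[j]·v[(k-j) mod 5] directly, or use IDFT(DFT(u) · DFT(v)). y[0] = 5×5 + 4×5 + 4×3 + 5×4 + 2×5 = 87; y[1] = 5×5 + 4×5 + 4×5 + 5×3 + 2×4 = 88; y[2] = 5×4 + 4×5 + 4×5 + 5×5 + 2×3 = 91; y[3] = 5×3 + 4×4 + 4×5 + 5×5 + 2×5 = 86; y[4] = 5×5 + 4×3 + 4×4 + 5×5 + 2×5 = 88. Result: [87, 88, 91, 86, 88]

[87, 88, 91, 86, 88]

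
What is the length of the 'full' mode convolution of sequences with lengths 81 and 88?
Linear/full convolution length: m + n - 1 = 81 + 88 - 1 = 168

168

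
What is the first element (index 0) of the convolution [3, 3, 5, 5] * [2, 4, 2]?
Use y[k] = Σ_i a[i]·b[k-i] at k=0. y[0] = 3×2 = 6

6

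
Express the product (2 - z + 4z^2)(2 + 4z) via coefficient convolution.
Ascending coefficients: a = [2, -1, 4], b = [2, 4]. c[0] = 2×2 = 4; c[1] = 2×4 + -1×2 = 6; c[2] = -1×4 + 4×2 = 4; c[3] = 4×4 = 16. Result coefficients: [4, 6, 4, 16] → 4 + 6z + 4z^2 + 16z^3

4 + 6z + 4z^2 + 16z^3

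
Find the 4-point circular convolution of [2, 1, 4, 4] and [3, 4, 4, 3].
Use y[k] = Σ_j f[j]·g[(k-j) mod 4]. y[0] = 2×3 + 1×3 + 4×4 + 4×4 = 41; y[1] = 2×4 + 1×3 + 4×3 + 4×4 = 39; y[2] = 2×4 + 1×4 + 4×3 + 4×3 = 36; y[3] = 2×3 + 1×4 + 4×4 + 4×3 = 38. Result: [41, 39, 36, 38]

[41, 39, 36, 38]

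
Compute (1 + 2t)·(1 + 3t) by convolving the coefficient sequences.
Ascending coefficients: a = [1, 2], b = [1, 3]. c[0] = 1×1 = 1; c[1] = 1×3 + 2×1 = 5; c[2] = 2×3 = 6. Result coefficients: [1, 5, 6] → 1 + 5t + 6t^2

1 + 5t + 6t^2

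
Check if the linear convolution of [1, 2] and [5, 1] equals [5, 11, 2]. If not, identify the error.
Recompute linear convolution of [1, 2] and [5, 1]: y[0] = 1×5 = 5; y[1] = 1×1 + 2×5 = 11; y[2] = 2×1 = 2 → [5, 11, 2]. Given [5, 11, 2] matches, so answer: Yes

Yes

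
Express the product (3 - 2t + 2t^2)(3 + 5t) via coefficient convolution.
Ascending coefficients: a = [3, -2, 2], b = [3, 5]. c[0] = 3×3 = 9; c[1] = 3×5 + -2×3 = 9; c[2] = -2×5 + 2×3 = -4; c[3] = 2×5 = 10. Result coefficients: [9, 9, -4, 10] → 9 + 9t - 4t^2 + 10t^3

9 + 9t - 4t^2 + 10t^3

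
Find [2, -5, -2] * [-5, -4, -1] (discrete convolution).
y[0] = 2×-5 = -10; y[1] = 2×-4 + -5×-5 = 17; y[2] = 2×-1 + -5×-4 + -2×-5 = 28; y[3] = -5×-1 + -2×-4 = 13; y[4] = -2×-1 = 2

[-10, 17, 28, 13, 2]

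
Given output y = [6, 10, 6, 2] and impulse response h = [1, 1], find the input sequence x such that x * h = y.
Deconvolve y=[6, 10, 6, 2] by h=[1, 1]. Since h[0]=1, solve forward: x[0] = y[0] / 1 = 6; x[1] = (y[1] - 6×1) / 1 = 4; x[2] = (y[2] - 4×1) / 1 = 2. So x = [6, 4, 2]. Check by forward convolution: y[0] = 6×1 = 6; y[1] = 6×1 + 4×1 = 10; y[2] = 4×1 + 2×1 = 6; y[3] = 2×1 = 2

[6, 4, 2]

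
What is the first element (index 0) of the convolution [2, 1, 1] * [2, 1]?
Use y[k] = Σ_i a[i]·b[k-i] at k=0. y[0] = 2×2 = 4

4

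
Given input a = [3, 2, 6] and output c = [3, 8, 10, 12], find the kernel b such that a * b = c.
Output length 4 = len(a) + len(b) - 1 ⇒ len(b) = 2. Solve b forward using b[k] = (c[k] - Σ_{i≥1} a[i]·b[k-i]) / a[0]: b[0] = c[0] / a[0] = 3 / 3 = 1; b[1] = (c[1] - 2×1) / a[0] = (8 - 2×1) / 3 = 2. So b = [1, 2]. Forward-check [3, 2, 6] * [1, 2]: c[0] = 3×1 = 3; c[1] = 3×2 + 2×1 = 8; c[2] = 2×2 + 6×1 = 10; c[3] = 6×2 = 12 → [3, 8, 10, 12] ✓

[1, 2]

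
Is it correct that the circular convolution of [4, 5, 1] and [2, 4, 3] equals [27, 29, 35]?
Recompute circular convolution of [4, 5, 1] and [2, 4, 3]: y[0] = 4×2 + 5×3 + 1×4 = 27; y[1] = 4×4 + 5×2 + 1×3 = 29; y[2] = 4×3 + 5×4 + 1×2 = 34 → [27, 29, 34]. Compare to given [27, 29, 35]: they differ at index 2: given 35, correct 34, so answer: No

No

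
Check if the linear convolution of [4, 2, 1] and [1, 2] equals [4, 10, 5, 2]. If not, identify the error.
Recompute linear convolution of [4, 2, 1] and [1, 2]: y[0] = 4×1 = 4; y[1] = 4×2 + 2×1 = 10; y[2] = 2×2 + 1×1 = 5; y[3] = 1×2 = 2 → [4, 10, 5, 2]. Given [4, 10, 5, 2] matches, so answer: Yes

Yes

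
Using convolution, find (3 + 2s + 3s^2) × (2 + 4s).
Ascending coefficients: a = [3, 2, 3], b = [2, 4]. c[0] = 3×2 = 6; c[1] = 3×4 + 2×2 = 16; c[2] = 2×4 + 3×2 = 14; c[3] = 3×4 = 12. Result coefficients: [6, 16, 14, 12] → 6 + 16s + 14s^2 + 12s^3

6 + 16s + 14s^2 + 12s^3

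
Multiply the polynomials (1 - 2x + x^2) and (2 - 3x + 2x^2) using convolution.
Ascending coefficients: a = [1, -2, 1], b = [2, -3, 2]. c[0] = 1×2 = 2; c[1] = 1×-3 + -2×2 = -7; c[2] = 1×2 + -2×-3 + 1×2 = 10; c[3] = -2×2 + 1×-3 = -7; c[4] = 1×2 = 2. Result coefficients: [2, -7, 10, -7, 2] → 2 - 7x + 10x^2 - 7x^3 + 2x^4

2 - 7x + 10x^2 - 7x^3 + 2x^4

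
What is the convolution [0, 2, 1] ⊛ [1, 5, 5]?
y[0] = 0×1 = 0; y[1] = 0×5 + 2×1 = 2; y[2] = 0×5 + 2×5 + 1×1 = 11; y[3] = 2×5 + 1×5 = 15; y[4] = 1×5 = 5

[0, 2, 11, 15, 5]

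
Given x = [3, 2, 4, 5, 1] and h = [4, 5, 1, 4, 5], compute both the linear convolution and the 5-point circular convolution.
Linear: y_lin[0] = 3×4 = 12; y_lin[1] = 3×5 + 2×4 = 23; y_lin[2] = 3×1 + 2×5 + 4×4 = 29; y_lin[3] = 3×4 + 2×1 + 4×5 + 5×4 = 54; y_lin[4] = 3×5 + 2×4 + 4×1 + 5×5 + 1×4 = 56; y_lin[5] = 2×5 + 4×4 + 5×1 + 1×5 = 36; y_lin[6] = 4×5 + 5×4 + 1×1 = 41; y_lin[7] = 5×5 + 1×4 = 29; y_lin[8] = 1×5 = 5 → [12, 23, 29, 54, 56, 36, 41, 29, 5]. Circular (length 5): y[0] = 3×4 + 2×5 + 4×4 + 5×1 + 1×5 = 48; y[1] = 3×5 + 2×4 + 4×5 + 5×4 + 1×1 = 64; y[2] = 3×1 + 2×5 + 4×4 + 5×5 + 1×4 = 58; y[3] = 3×4 + 2×1 + 4×5 + 5×4 + 1×5 = 59; y[4] = 3×5 + 2×4 + 4×1 + 5×5 + 1×4 = 56 → [48, 64, 58, 59, 56]

Linear: [12, 23, 29, 54, 56, 36, 41, 29, 5], Circular: [48, 64, 58, 59, 56]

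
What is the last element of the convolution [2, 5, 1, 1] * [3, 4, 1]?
Use y[k] = Σ_i a[i]·b[k-i] at k=5. y[5] = 1×1 = 1

1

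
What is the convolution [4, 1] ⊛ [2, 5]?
y[0] = 4×2 = 8; y[1] = 4×5 + 1×2 = 22; y[2] = 1×5 = 5

[8, 22, 5]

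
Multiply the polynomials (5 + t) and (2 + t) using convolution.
Ascending coefficients: a = [5, 1], b = [2, 1]. c[0] = 5×2 = 10; c[1] = 5×1 + 1×2 = 7; c[2] = 1×1 = 1. Result coefficients: [10, 7, 1] → 10 + 7t + t^2

10 + 7t + t^2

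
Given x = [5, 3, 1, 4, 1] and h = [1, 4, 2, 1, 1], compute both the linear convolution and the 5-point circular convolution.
Linear: y_lin[0] = 5×1 = 5; y_lin[1] = 5×4 + 3×1 = 23; y_lin[2] = 5×2 + 3×4 + 1×1 = 23; y_lin[3] = 5×1 + 3×2 + 1×4 + 4×1 = 19; y_lin[4] = 5×1 + 3×1 + 1×2 + 4×4 + 1×1 = 27; y_lin[5] = 3×1 + 1×1 + 4×2 + 1×4 = 16; y_lin[6] = 1×1 + 4×1 + 1×2 = 7; y_lin[7] = 4×1 + 1×1 = 5; y_lin[8] = 1×1 = 1 → [5, 23, 23, 19, 27, 16, 7, 5, 1]. Circular (length 5): y[0] = 5×1 + 3×1 + 1×1 + 4×2 + 1×4 = 21; y[1] = 5×4 + 3×1 + 1×1 + 4×1 + 1×2 = 30; y[2] = 5×2 + 3×4 + 1×1 + 4×1 + 1×1 = 28; y[3] = 5×1 + 3×2 + 1×4 + 4×1 + 1×1 = 20; y[4] = 5×1 + 3×1 + 1×2 + 4×4 + 1×1 = 27 → [21, 30, 28, 20, 27]

Linear: [5, 23, 23, 19, 27, 16, 7, 5, 1], Circular: [21, 30, 28, 20, 27]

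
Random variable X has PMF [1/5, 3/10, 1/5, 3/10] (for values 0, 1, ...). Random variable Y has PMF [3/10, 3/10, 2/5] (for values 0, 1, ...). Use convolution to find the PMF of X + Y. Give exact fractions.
P(X+Y=k) = Σ_i P(X=i)·P(Y=k-i) — a convolution of [1/5, 3/10, 1/5, 3/10] and [3/10, 3/10, 2/5]. P(X+Y=0) = (1/5)×(3/10) = 3/50; P(X+Y=1) = (1/5)×(3/10) + (3/10)×(3/10) = 3/50 + 9/100 = 3/20; P(X+Y=2) = (1/5)×(2/5) + (3/10)×(3/10) + (1/5)×(3/10) = 2/25 + 9/100 + 3/50 = 23/100; P(X+Y=3) = (3/10)×(2/5) + (1/5)×(3/10) + (3/10)×(3/10) = 3/25 + 3/50 + 9/100 = 27/100; P(X+Y=4) = (1/5)×(2/5) + (3/10)×(3/10) = 2/25 + 9/100 = 17/100; P(X+Y=5) = (3/10)×(2/5) = 3/25. PMF: [3/50, 3/20, 23/100, 27/100, 17/100, 3/25] (sums to 1 ✓)

[3/50, 3/20, 23/100, 27/100, 17/100, 3/25]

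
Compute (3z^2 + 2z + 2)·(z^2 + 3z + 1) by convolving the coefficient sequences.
Ascending coefficients: a = [2, 2, 3], b = [1, 3, 1]. c[0] = 2×1 = 2; c[1] = 2×3 + 2×1 = 8; c[2] = 2×1 + 2×3 + 3×1 = 11; c[3] = 2×1 + 3×3 = 11; c[4] = 3×1 = 3. Result coefficients: [2, 8, 11, 11, 3] → 3z^4 + 11z^3 + 11z^2 + 8z + 2

3z^4 + 11z^3 + 11z^2 + 8z + 2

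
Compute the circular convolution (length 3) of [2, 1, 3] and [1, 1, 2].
Use y[k] = Σ_j x[j]·h[(k-j) mod 3]. y[0] = 2×1 + 1×2 + 3×1 = 7; y[1] = 2×1 + 1×1 + 3×2 = 9; y[2] = 2×2 + 1×1 + 3×1 = 8. Result: [7, 9, 8]

[7, 9, 8]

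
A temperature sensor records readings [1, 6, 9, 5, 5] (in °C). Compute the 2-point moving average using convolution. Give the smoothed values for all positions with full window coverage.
2-point moving average kernel = [1, 1]. Apply in 'valid' mode (full window coverage): avg[0] = (1 + 6) / 2 = 3.5; avg[1] = (6 + 9) / 2 = 7.5; avg[2] = (9 + 5) / 2 = 7.0; avg[3] = (5 + 5) / 2 = 5.0. Smoothed values: [3.5, 7.5, 7.0, 5.0]

[3.5, 7.5, 7.0, 5.0]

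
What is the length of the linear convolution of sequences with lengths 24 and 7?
Linear/full convolution length: m + n - 1 = 24 + 7 - 1 = 30

30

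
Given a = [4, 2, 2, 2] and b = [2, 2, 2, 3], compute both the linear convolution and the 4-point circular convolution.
Linear: y_lin[0] = 4×2 = 8; y_lin[1] = 4×2 + 2×2 = 12; y_lin[2] = 4×2 + 2×2 + 2×2 = 16; y_lin[3] = 4×3 + 2×2 + 2×2 + 2×2 = 24; y_lin[4] = 2×3 + 2×2 + 2×2 = 14; y_lin[5] = 2×3 + 2×2 = 10; y_lin[6] = 2×3 = 6 → [8, 12, 16, 24, 14, 10, 6]. Circular (length 4): y[0] = 4×2 + 2×3 + 2×2 + 2×2 = 22; y[1] = 4×2 + 2×2 + 2×3 + 2×2 = 22; y[2] = 4×2 + 2×2 + 2×2 + 2×3 = 22; y[3] = 4×3 + 2×2 + 2×2 + 2×2 = 24 → [22, 22, 22, 24]

Linear: [8, 12, 16, 24, 14, 10, 6], Circular: [22, 22, 22, 24]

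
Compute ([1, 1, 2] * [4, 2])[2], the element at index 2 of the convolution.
Use y[k] = Σ_i a[i]·b[k-i] at k=2. y[2] = 1×2 + 2×4 = 10

10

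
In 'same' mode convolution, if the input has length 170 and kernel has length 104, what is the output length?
'Same' mode returns an output with the same length as the input: 170

170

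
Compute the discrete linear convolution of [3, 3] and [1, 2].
y[0] = 3×1 = 3; y[1] = 3×2 + 3×1 = 9; y[2] = 3×2 = 6

[3, 9, 6]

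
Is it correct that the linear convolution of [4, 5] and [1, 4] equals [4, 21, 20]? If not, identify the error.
Recompute linear convolution of [4, 5] and [1, 4]: y[0] = 4×1 = 4; y[1] = 4×4 + 5×1 = 21; y[2] = 5×4 = 20 → [4, 21, 20]. Given [4, 21, 20] matches, so answer: Yes

Yes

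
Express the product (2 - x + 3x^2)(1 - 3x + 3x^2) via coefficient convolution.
Ascending coefficients: a = [2, -1, 3], b = [1, -3, 3]. c[0] = 2×1 = 2; c[1] = 2×-3 + -1×1 = -7; c[2] = 2×3 + -1×-3 + 3×1 = 12; c[3] = -1×3 + 3×-3 = -12; c[4] = 3×3 = 9. Result coefficients: [2, -7, 12, -12, 9] → 2 - 7x + 12x^2 - 12x^3 + 9x^4

2 - 7x + 12x^2 - 12x^3 + 9x^4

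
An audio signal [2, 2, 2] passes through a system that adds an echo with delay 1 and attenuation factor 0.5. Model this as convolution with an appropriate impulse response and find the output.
Direct-path + delayed-attenuated-path model → impulse response h = [1, 0.5] (1 at lag 0, 0.5 at lag 1). Output y[n] = x[n] + 0.5·x[n - 1] (with x[n] = 0 outside 0..2): y[0] = 2 + 0.5×0 = 2; y[1] = 2 + 0.5×2 = 3.0; y[2] = 2 + 0.5×2 = 3.0; y[3] = 0 + 0.5×2 = 1.0. So y = [2, 3.0, 3.0, 1.0]

[2, 3.0, 3.0, 1.0]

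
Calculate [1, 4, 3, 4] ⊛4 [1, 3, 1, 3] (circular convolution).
Use y[k] = Σ_j a[j]·b[(k-j) mod 4]. y[0] = 1×1 + 4×3 + 3×1 + 4×3 = 28; y[1] = 1×3 + 4×1 + 3×3 + 4×1 = 20; y[2] = 1×1 + 4×3 + 3×1 + 4×3 = 28; y[3] = 1×3 + 4×1 + 3×3 + 4×1 = 20. Result: [28, 20, 28, 20]

[28, 20, 28, 20]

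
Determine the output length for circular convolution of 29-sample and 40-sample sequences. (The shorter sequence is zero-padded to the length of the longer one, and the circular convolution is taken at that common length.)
Circular convolution (zero-padding the shorter input) has length max(m, n) = max(29, 40) = 40

40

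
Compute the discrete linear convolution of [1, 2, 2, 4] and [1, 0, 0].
y[0] = 1×1 = 1; y[1] = 1×0 + 2×1 = 2; y[2] = 1×0 + 2×0 + 2×1 = 2; y[3] = 2×0 + 2×0 + 4×1 = 4; y[4] = 2×0 + 4×0 = 0; y[5] = 4×0 = 0

[1, 2, 2, 4, 0, 0]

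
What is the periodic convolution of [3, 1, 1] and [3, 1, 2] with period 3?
Use y[k] = Σ_j f[j]·g[(k-j) mod 3]. y[0] = 3×3 + 1×2 + 1×1 = 12; y[1] = 3×1 + 1×3 + 1×2 = 8; y[2] = 3×2 + 1×1 + 1×3 = 10. Result: [12, 8, 10]

[12, 8, 10]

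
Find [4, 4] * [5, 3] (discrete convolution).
y[0] = 4×5 = 20; y[1] = 4×3 + 4×5 = 32; y[2] = 4×3 = 12

[20, 32, 12]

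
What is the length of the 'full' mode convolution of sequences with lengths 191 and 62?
Linear/full convolution length: m + n - 1 = 191 + 62 - 1 = 252

252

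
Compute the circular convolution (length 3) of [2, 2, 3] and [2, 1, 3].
Use y[k] = Σ_j s[j]·t[(k-j) mod 3]. y[0] = 2×2 + 2×3 + 3×1 = 13; y[1] = 2×1 + 2×2 + 3×3 = 15; y[2] = 2×3 + 2×1 + 3×2 = 14. Result: [13, 15, 14]

[13, 15, 14]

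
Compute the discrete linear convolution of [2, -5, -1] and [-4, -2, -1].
y[0] = 2×-4 = -8; y[1] = 2×-2 + -5×-4 = 16; y[2] = 2×-1 + -5×-2 + -1×-4 = 12; y[3] = -5×-1 + -1×-2 = 7; y[4] = -1×-1 = 1

[-8, 16, 12, 7, 1]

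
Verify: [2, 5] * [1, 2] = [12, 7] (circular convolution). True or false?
Recompute circular convolution of [2, 5] and [1, 2]: y[0] = 2×1 + 5×2 = 12; y[1] = 2×2 + 5×1 = 9 → [12, 9]. Compare to given [12, 7]: they differ at index 1: given 7, correct 9, so answer: No

No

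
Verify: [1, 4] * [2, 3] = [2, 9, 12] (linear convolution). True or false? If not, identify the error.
Recompute linear convolution of [1, 4] and [2, 3]: y[0] = 1×2 = 2; y[1] = 1×3 + 4×2 = 11; y[2] = 4×3 = 12 → [2, 11, 12]. Compare to given [2, 9, 12]: they differ at index 1: given 9, correct 11, so answer: No

No. Error at index 1: given 9, correct 11.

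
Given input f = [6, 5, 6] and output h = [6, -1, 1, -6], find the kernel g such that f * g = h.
Output length 4 = len(f) + len(g) - 1 ⇒ len(g) = 2. Solve g forward using g[k] = (h[k] - Σ_{i≥1} f[i]·g[k-i]) / f[0]: g[0] = h[0] / f[0] = 6 / 6 = 1; g[1] = (h[1] - 5×1) / f[0] = (-1 - 5×1) / 6 = -1. So g = [1, -1]. Forward-check [6, 5, 6] * [1, -1]: h[0] = 6×1 = 6; h[1] = 6×-1 + 5×1 = -1; h[2] = 5×-1 + 6×1 = 1; h[3] = 6×-1 = -6 → [6, -1, 1, -6] ✓

[1, -1]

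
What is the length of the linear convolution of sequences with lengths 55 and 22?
Linear/full convolution length: m + n - 1 = 55 + 22 - 1 = 76

76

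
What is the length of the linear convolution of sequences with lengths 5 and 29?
Linear/full convolution length: m + n - 1 = 5 + 29 - 1 = 33

33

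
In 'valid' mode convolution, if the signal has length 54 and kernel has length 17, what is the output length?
'Valid' mode counts only positions where the kernel fully overlaps the signal: m - n + 1 = 54 - 17 + 1 = 38

38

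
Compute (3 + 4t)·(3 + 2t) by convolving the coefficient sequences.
Ascending coefficients: a = [3, 4], b = [3, 2]. c[0] = 3×3 = 9; c[1] = 3×2 + 4×3 = 18; c[2] = 4×2 = 8. Result coefficients: [9, 18, 8] → 9 + 18t + 8t^2

9 + 18t + 8t^2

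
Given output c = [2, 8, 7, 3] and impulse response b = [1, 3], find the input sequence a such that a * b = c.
Deconvolve c=[2, 8, 7, 3] by b=[1, 3]. Since b[0]=1, solve forward: a[0] = c[0] / 1 = 2; a[1] = (c[1] - 2×3) / 1 = 2; a[2] = (c[2] - 2×3) / 1 = 1. So a = [2, 2, 1]. Check by forward convolution: c[0] = 2×1 = 2; c[1] = 2×3 + 2×1 = 8; c[2] = 2×3 + 1×1 = 7; c[3] = 1×3 = 3

[2, 2, 1]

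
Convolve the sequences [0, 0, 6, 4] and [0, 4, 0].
y[0] = 0×0 = 0; y[1] = 0×4 + 0×0 = 0; y[2] = 0×0 + 0×4 + 6×0 = 0; y[3] = 0×0 + 6×4 + 4×0 = 24; y[4] = 6×0 + 4×4 = 16; y[5] = 4×0 = 0

[0, 0, 0, 24, 16, 0]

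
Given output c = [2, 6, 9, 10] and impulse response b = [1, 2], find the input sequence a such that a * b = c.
Deconvolve c=[2, 6, 9, 10] by b=[1, 2]. Since b[0]=1, solve forward: a[0] = c[0] / 1 = 2; a[1] = (c[1] - 2×2) / 1 = 2; a[2] = (c[2] - 2×2) / 1 = 5. So a = [2, 2, 5]. Check by forward convolution: c[0] = 2×1 = 2; c[1] = 2×2 + 2×1 = 6; c[2] = 2×2 + 5×1 = 9; c[3] = 5×2 = 10

[2, 2, 5]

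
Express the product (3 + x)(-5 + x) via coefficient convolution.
Ascending coefficients: a = [3, 1], b = [-5, 1]. c[0] = 3×-5 = -15; c[1] = 3×1 + 1×-5 = -2; c[2] = 1×1 = 1. Result coefficients: [-15, -2, 1] → -15 - 2x + x^2

-15 - 2x + x^2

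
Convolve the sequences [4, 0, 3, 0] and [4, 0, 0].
y[0] = 4×4 = 16; y[1] = 4×0 + 0×4 = 0; y[2] = 4×0 + 0×0 + 3×4 = 12; y[3] = 0×0 + 3×0 + 0×4 = 0; y[4] = 3×0 + 0×0 = 0; y[5] = 0×0 = 0

[16, 0, 12, 0, 0, 0]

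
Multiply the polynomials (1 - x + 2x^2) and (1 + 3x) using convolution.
Ascending coefficients: a = [1, -1, 2], b = [1, 3]. c[0] = 1×1 = 1; c[1] = 1×3 + -1×1 = 2; c[2] = -1×3 + 2×1 = -1; c[3] = 2×3 = 6. Result coefficients: [1, 2, -1, 6] → 1 + 2x - x^2 + 6x^3

1 + 2x - x^2 + 6x^3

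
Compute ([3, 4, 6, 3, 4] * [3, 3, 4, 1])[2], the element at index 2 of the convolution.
Use y[k] = Σ_i a[i]·b[k-i] at k=2. y[2] = 3×4 + 4×3 + 6×3 = 42

42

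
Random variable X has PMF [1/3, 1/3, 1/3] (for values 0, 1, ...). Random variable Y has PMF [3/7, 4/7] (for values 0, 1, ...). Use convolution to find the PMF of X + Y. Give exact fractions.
P(X+Y=k) = Σ_i P(X=i)·P(Y=k-i) — a convolution of [1/3, 1/3, 1/3] and [3/7, 4/7]. P(X+Y=0) = (1/3)×(3/7) = 1/7; P(X+Y=1) = (1/3)×(4/7) + (1/3)×(3/7) = 4/21 + 1/7 = 1/3; P(X+Y=2) = (1/3)×(4/7) + (1/3)×(3/7) = 4/21 + 1/7 = 1/3; P(X+Y=3) = (1/3)×(4/7) = 4/21. PMF: [1/7, 1/3, 1/3, 4/21] (sums to 1 ✓)

[1/7, 1/3, 1/3, 4/21]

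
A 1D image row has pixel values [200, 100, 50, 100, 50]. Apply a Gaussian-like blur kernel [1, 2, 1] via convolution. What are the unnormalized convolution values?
Convolve image row [200, 100, 50, 100, 50] with kernel [1, 2, 1]: y[0] = 200×1 = 200; y[1] = 200×2 + 100×1 = 500; y[2] = 200×1 + 100×2 + 50×1 = 450; y[3] = 100×1 + 50×2 + 100×1 = 300; y[4] = 50×1 + 100×2 + 50×1 = 300; y[5] = 100×1 + 50×2 = 200; y[6] = 50×1 = 50 → [200, 500, 450, 300, 300, 200, 50]. Normalization factor = sum(kernel) = 4.

[200, 500, 450, 300, 300, 200, 50]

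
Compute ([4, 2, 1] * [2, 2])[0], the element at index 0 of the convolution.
Use y[k] = Σ_i a[i]·b[k-i] at k=0. y[0] = 4×2 = 8

8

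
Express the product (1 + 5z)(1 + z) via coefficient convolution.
Ascending coefficients: a = [1, 5], b = [1, 1]. c[0] = 1×1 = 1; c[1] = 1×1 + 5×1 = 6; c[2] = 5×1 = 5. Result coefficients: [1, 6, 5] → 1 + 6z + 5z^2

1 + 6z + 5z^2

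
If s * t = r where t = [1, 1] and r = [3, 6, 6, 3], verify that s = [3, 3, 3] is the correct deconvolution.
Forward-compute [3, 3, 3] * [1, 1]: r[0] = 3×1 = 3; r[1] = 3×1 + 3×1 = 6; r[2] = 3×1 + 3×1 = 6; r[3] = 3×1 = 3 → [3, 6, 6, 3]. Matches given r = [3, 6, 6, 3], so verified.

Verified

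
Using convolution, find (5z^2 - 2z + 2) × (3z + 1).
Ascending coefficients: a = [2, -2, 5], b = [1, 3]. c[0] = 2×1 = 2; c[1] = 2×3 + -2×1 = 4; c[2] = -2×3 + 5×1 = -1; c[3] = 5×3 = 15. Result coefficients: [2, 4, -1, 15] → 15z^3 - z^2 + 4z + 2

15z^3 - z^2 + 4z + 2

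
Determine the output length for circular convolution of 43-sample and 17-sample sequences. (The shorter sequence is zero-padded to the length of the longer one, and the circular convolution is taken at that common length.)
Circular convolution (zero-padding the shorter input) has length max(m, n) = max(43, 17) = 43

43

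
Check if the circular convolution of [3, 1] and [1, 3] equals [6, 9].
Recompute circular convolution of [3, 1] and [1, 3]: y[0] = 3×1 + 1×3 = 6; y[1] = 3×3 + 1×1 = 10 → [6, 10]. Compare to given [6, 9]: they differ at index 1: given 9, correct 10, so answer: No

No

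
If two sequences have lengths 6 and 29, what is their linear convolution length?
Linear/full convolution length: m + n - 1 = 6 + 29 - 1 = 34

34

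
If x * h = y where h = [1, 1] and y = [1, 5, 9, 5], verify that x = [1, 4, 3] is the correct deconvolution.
Forward-compute [1, 4, 3] * [1, 1]: y[0] = 1×1 = 1; y[1] = 1×1 + 4×1 = 5; y[2] = 4×1 + 3×1 = 7; y[3] = 3×1 = 3 → [1, 5, 7, 3]. Does not match given y = [1, 5, 9, 5].

Not verified. [1, 4, 3] * [1, 1] = [1, 5, 7, 3], which differs from [1, 5, 9, 5] at index 2.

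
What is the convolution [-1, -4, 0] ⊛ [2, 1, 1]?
y[0] = -1×2 = -2; y[1] = -1×1 + -4×2 = -9; y[2] = -1×1 + -4×1 + 0×2 = -5; y[3] = -4×1 + 0×1 = -4; y[4] = 0×1 = 0

[-2, -9, -5, -4, 0]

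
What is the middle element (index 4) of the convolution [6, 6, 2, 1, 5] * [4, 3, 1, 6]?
Use y[k] = Σ_i a[i]·b[k-i] at k=4. y[4] = 6×6 + 2×1 + 1×3 + 5×4 = 61

61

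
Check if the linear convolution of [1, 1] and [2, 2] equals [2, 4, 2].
Recompute linear convolution of [1, 1] and [2, 2]: y[0] = 1×2 = 2; y[1] = 1×2 + 1×2 = 4; y[2] = 1×2 = 2 → [2, 4, 2]. Given [2, 4, 2] matches, so answer: Yes

Yes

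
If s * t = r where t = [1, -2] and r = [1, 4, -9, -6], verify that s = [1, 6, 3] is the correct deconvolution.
Forward-compute [1, 6, 3] * [1, -2]: r[0] = 1×1 = 1; r[1] = 1×-2 + 6×1 = 4; r[2] = 6×-2 + 3×1 = -9; r[3] = 3×-2 = -6 → [1, 4, -9, -6]. Matches given r = [1, 4, -9, -6], so verified.

Verified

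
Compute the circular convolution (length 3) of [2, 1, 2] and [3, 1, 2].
Use y[k] = Σ_j u[j]·v[(k-j) mod 3]. y[0] = 2×3 + 1×2 + 2×1 = 10; y[1] = 2×1 + 1×3 + 2×2 = 9; y[2] = 2×2 + 1×1 + 2×3 = 11. Result: [10, 9, 11]

[10, 9, 11]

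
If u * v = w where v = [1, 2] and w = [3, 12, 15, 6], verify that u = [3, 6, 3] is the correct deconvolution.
Forward-compute [3, 6, 3] * [1, 2]: w[0] = 3×1 = 3; w[1] = 3×2 + 6×1 = 12; w[2] = 6×2 + 3×1 = 15; w[3] = 3×2 = 6 → [3, 12, 15, 6]. Matches given w = [3, 12, 15, 6], so verified.

Verified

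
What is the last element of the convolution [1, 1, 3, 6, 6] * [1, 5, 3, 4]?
Use y[k] = Σ_i a[i]·b[k-i] at k=7. y[7] = 6×4 = 24

24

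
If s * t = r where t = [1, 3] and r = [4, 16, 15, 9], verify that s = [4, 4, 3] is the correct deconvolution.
Forward-compute [4, 4, 3] * [1, 3]: r[0] = 4×1 = 4; r[1] = 4×3 + 4×1 = 16; r[2] = 4×3 + 3×1 = 15; r[3] = 3×3 = 9 → [4, 16, 15, 9]. Matches given r = [4, 16, 15, 9], so verified.

Verified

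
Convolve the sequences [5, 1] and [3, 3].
y[0] = 5×3 = 15; y[1] = 5×3 + 1×3 = 18; y[2] = 1×3 = 3

[15, 18, 3]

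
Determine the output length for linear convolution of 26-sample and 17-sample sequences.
Linear/full convolution length: m + n - 1 = 26 + 17 - 1 = 42

42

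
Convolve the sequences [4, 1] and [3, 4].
y[0] = 4×3 = 12; y[1] = 4×4 + 1×3 = 19; y[2] = 1×4 = 4

[12, 19, 4]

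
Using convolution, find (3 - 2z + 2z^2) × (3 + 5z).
Ascending coefficients: a = [3, -2, 2], b = [3, 5]. c[0] = 3×3 = 9; c[1] = 3×5 + -2×3 = 9; c[2] = -2×5 + 2×3 = -4; c[3] = 2×5 = 10. Result coefficients: [9, 9, -4, 10] → 9 + 9z - 4z^2 + 10z^3

9 + 9z - 4z^2 + 10z^3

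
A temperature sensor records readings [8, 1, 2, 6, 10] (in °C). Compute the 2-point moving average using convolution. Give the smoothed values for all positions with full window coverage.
2-point moving average kernel = [1, 1]. Apply in 'valid' mode (full window coverage): avg[0] = (8 + 1) / 2 = 4.5; avg[1] = (1 + 2) / 2 = 1.5; avg[2] = (2 + 6) / 2 = 4.0; avg[3] = (6 + 10) / 2 = 8.0. Smoothed values: [4.5, 1.5, 4.0, 8.0]

[4.5, 1.5, 4.0, 8.0]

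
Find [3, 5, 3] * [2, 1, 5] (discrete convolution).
y[0] = 3×2 = 6; y[1] = 3×1 + 5×2 = 13; y[2] = 3×5 + 5×1 + 3×2 = 26; y[3] = 5×5 + 3×1 = 28; y[4] = 3×5 = 15

[6, 13, 26, 28, 15]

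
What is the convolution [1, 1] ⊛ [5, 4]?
y[0] = 1×5 = 5; y[1] = 1×4 + 1×5 = 9; y[2] = 1×4 = 4

[5, 9, 4]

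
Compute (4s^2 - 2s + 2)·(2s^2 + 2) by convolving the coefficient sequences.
Ascending coefficients: a = [2, -2, 4], b = [2, 0, 2]. c[0] = 2×2 = 4; c[1] = 2×0 + -2×2 = -4; c[2] = 2×2 + -2×0 + 4×2 = 12; c[3] = -2×2 + 4×0 = -4; c[4] = 4×2 = 8. Result coefficients: [4, -4, 12, -4, 8] → 8s^4 - 4s^3 + 12s^2 - 4s + 4

8s^4 - 4s^3 + 12s^2 - 4s + 4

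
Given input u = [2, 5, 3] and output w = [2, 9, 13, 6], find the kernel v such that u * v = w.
Output length 4 = len(u) + len(v) - 1 ⇒ len(v) = 2. Solve v forward using v[k] = (w[k] - Σ_{i≥1} u[i]·v[k-i]) / u[0]: v[0] = w[0] / u[0] = 2 / 2 = 1; v[1] = (w[1] - 5×1) / u[0] = (9 - 5×1) / 2 = 2. So v = [1, 2]. Forward-check [2, 5, 3] * [1, 2]: w[0] = 2×1 = 2; w[1] = 2×2 + 5×1 = 9; w[2] = 5×2 + 3×1 = 13; w[3] = 3×2 = 6 → [2, 9, 13, 6] ✓

[1, 2]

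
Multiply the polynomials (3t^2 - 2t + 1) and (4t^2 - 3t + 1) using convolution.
Ascending coefficients: a = [1, -2, 3], b = [1, -3, 4]. c[0] = 1×1 = 1; c[1] = 1×-3 + -2×1 = -5; c[2] = 1×4 + -2×-3 + 3×1 = 13; c[3] = -2×4 + 3×-3 = -17; c[4] = 3×4 = 12. Result coefficients: [1, -5, 13, -17, 12] → 12t^4 - 17t^3 + 13t^2 - 5t + 1

12t^4 - 17t^3 + 13t^2 - 5t + 1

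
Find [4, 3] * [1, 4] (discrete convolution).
y[0] = 4×1 = 4; y[1] = 4×4 + 3×1 = 19; y[2] = 3×4 = 12

[4, 19, 12]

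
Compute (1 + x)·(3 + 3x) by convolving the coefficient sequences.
Ascending coefficients: a = [1, 1], b = [3, 3]. c[0] = 1×3 = 3; c[1] = 1×3 + 1×3 = 6; c[2] = 1×3 = 3. Result coefficients: [3, 6, 3] → 3 + 6x + 3x^2

3 + 6x + 3x^2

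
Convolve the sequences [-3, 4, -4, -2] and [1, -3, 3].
y[0] = -3×1 = -3; y[1] = -3×-3 + 4×1 = 13; y[2] = -3×3 + 4×-3 + -4×1 = -25; y[3] = 4×3 + -4×-3 + -2×1 = 22; y[4] = -4×3 + -2×-3 = -6; y[5] = -2×3 = -6

[-3, 13, -25, 22, -6, -6]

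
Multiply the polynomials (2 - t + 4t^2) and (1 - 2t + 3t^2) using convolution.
Ascending coefficients: a = [2, -1, 4], b = [1, -2, 3]. c[0] = 2×1 = 2; c[1] = 2×-2 + -1×1 = -5; c[2] = 2×3 + -1×-2 + 4×1 = 12; c[3] = -1×3 + 4×-2 = -11; c[4] = 4×3 = 12. Result coefficients: [2, -5, 12, -11, 12] → 2 - 5t + 12t^2 - 11t^3 + 12t^4

2 - 5t + 12t^2 - 11t^3 + 12t^4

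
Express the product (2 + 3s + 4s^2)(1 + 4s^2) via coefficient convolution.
Ascending coefficients: a = [2, 3, 4], b = [1, 0, 4]. c[0] = 2×1 = 2; c[1] = 2×0 + 3×1 = 3; c[2] = 2×4 + 3×0 + 4×1 = 12; c[3] = 3×4 + 4×0 = 12; c[4] = 4×4 = 16. Result coefficients: [2, 3, 12, 12, 16] → 2 + 3s + 12s^2 + 12s^3 + 16s^4

2 + 3s + 12s^2 + 12s^3 + 16s^4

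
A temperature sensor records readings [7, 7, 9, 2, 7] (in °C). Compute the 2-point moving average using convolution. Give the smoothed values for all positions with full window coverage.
2-point moving average kernel = [1, 1]. Apply in 'valid' mode (full window coverage): avg[0] = (7 + 7) / 2 = 7.0; avg[1] = (7 + 9) / 2 = 8.0; avg[2] = (9 + 2) / 2 = 5.5; avg[3] = (2 + 7) / 2 = 4.5. Smoothed values: [7.0, 8.0, 5.5, 4.5]

[7.0, 8.0, 5.5, 4.5]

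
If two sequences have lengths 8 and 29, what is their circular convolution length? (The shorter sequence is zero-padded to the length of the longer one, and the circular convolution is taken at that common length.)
Circular convolution (zero-padding the shorter input) has length max(m, n) = max(8, 29) = 29

29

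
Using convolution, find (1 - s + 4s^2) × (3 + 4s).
Ascending coefficients: a = [1, -1, 4], b = [3, 4]. c[0] = 1×3 = 3; c[1] = 1×4 + -1×3 = 1; c[2] = -1×4 + 4×3 = 8; c[3] = 4×4 = 16. Result coefficients: [3, 1, 8, 16] → 3 + s + 8s^2 + 16s^3

3 + s + 8s^2 + 16s^3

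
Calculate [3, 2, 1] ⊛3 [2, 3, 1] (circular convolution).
Use y[k] = Σ_j s[j]·t[(k-j) mod 3]. y[0] = 3×2 + 2×1 + 1×3 = 11; y[1] = 3×3 + 2×2 + 1×1 = 14; y[2] = 3×1 + 2×3 + 1×2 = 11. Result: [11, 14, 11]

[11, 14, 11]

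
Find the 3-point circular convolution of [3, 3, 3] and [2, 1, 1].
Use y[k] = Σ_j a[j]·b[(k-j) mod 3]. y[0] = 3×2 + 3×1 + 3×1 = 12; y[1] = 3×1 + 3×2 + 3×1 = 12; y[2] = 3×1 + 3×1 + 3×2 = 12. Result: [12, 12, 12]

[12, 12, 12]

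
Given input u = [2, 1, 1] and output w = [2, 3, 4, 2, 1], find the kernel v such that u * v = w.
Output length 5 = len(u) + len(v) - 1 ⇒ len(v) = 3. Solve v forward using v[k] = (w[k] - Σ_{i≥1} u[i]·v[k-i]) / u[0]: v[0] = w[0] / u[0] = 2 / 2 = 1; v[1] = (w[1] - 1×1) / u[0] = (3 - 1×1) / 2 = 1; v[2] = (w[2] - 1×1 - 1×1) / u[0] = (4 - 1×1 - 1×1) / 2 = 1. So v = [1, 1, 1]. Forward-check [2, 1, 1] * [1, 1, 1]: w[0] = 2×1 = 2; w[1] = 2×1 + 1×1 = 3; w[2] = 2×1 + 1×1 + 1×1 = 4; w[3] = 1×1 + 1×1 = 2; w[4] = 1×1 = 1 → [2, 3, 4, 2, 1] ✓

[1, 1, 1]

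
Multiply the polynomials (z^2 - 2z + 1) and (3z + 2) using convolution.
Ascending coefficients: a = [1, -2, 1], b = [2, 3]. c[0] = 1×2 = 2; c[1] = 1×3 + -2×2 = -1; c[2] = -2×3 + 1×2 = -4; c[3] = 1×3 = 3. Result coefficients: [2, -1, -4, 3] → 3z^3 - 4z^2 - z + 2

3z^3 - 4z^2 - z + 2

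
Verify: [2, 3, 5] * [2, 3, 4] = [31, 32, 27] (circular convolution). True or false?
Recompute circular convolution of [2, 3, 5] and [2, 3, 4]: y[0] = 2×2 + 3×4 + 5×3 = 31; y[1] = 2×3 + 3×2 + 5×4 = 32; y[2] = 2×4 + 3×3 + 5×2 = 27 → [31, 32, 27]. Given [31, 32, 27] matches, so answer: Yes

Yes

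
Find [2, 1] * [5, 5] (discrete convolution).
y[0] = 2×5 = 10; y[1] = 2×5 + 1×5 = 15; y[2] = 1×5 = 5

[10, 15, 5]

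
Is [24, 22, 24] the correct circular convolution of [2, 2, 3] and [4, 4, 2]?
Recompute circular convolution of [2, 2, 3] and [4, 4, 2]: y[0] = 2×4 + 2×2 + 3×4 = 24; y[1] = 2×4 + 2×4 + 3×2 = 22; y[2] = 2×2 + 2×4 + 3×4 = 24 → [24, 22, 24]. Given [24, 22, 24] matches, so answer: Yes

Yes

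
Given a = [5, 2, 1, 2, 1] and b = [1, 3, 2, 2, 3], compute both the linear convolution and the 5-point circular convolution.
Linear: y_lin[0] = 5×1 = 5; y_lin[1] = 5×3 + 2×1 = 17; y_lin[2] = 5×2 + 2×3 + 1×1 = 17; y_lin[3] = 5×2 + 2×2 + 1×3 + 2×1 = 19; y_lin[4] = 5×3 + 2×2 + 1×2 + 2×3 + 1×1 = 28; y_lin[5] = 2×3 + 1×2 + 2×2 + 1×3 = 15; y_lin[6] = 1×3 + 2×2 + 1×2 = 9; y_lin[7] = 2×3 + 1×2 = 8; y_lin[8] = 1×3 = 3 → [5, 17, 17, 19, 28, 15, 9, 8, 3]. Circular (length 5): y[0] = 5×1 + 2×3 + 1×2 + 2×2 + 1×3 = 20; y[1] = 5×3 + 2×1 + 1×3 + 2×2 + 1×2 = 26; y[2] = 5×2 + 2×3 + 1×1 + 2×3 + 1×2 = 25; y[3] = 5×2 + 2×2 + 1×3 + 2×1 + 1×3 = 22; y[4] = 5×3 + 2×2 + 1×2 + 2×3 + 1×1 = 28 → [20, 26, 25, 22, 28]

Linear: [5, 17, 17, 19, 28, 15, 9, 8, 3], Circular: [20, 26, 25, 22, 28]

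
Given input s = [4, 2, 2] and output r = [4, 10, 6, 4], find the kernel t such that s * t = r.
Output length 4 = len(s) + len(t) - 1 ⇒ len(t) = 2. Solve t forward using t[k] = (r[k] - Σ_{i≥1} s[i]·t[k-i]) / s[0]: t[0] = r[0] / s[0] = 4 / 4 = 1; t[1] = (r[1] - 2×1) / s[0] = (10 - 2×1) / 4 = 2. So t = [1, 2]. Forward-check [4, 2, 2] * [1, 2]: r[0] = 4×1 = 4; r[1] = 4×2 + 2×1 = 10; r[2] = 2×2 + 2×1 = 6; r[3] = 2×2 = 4 → [4, 10, 6, 4] ✓

[1, 2]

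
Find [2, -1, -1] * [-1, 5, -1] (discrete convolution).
y[0] = 2×-1 = -2; y[1] = 2×5 + -1×-1 = 11; y[2] = 2×-1 + -1×5 + -1×-1 = -6; y[3] = -1×-1 + -1×5 = -4; y[4] = -1×-1 = 1

[-2, 11, -6, -4, 1]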